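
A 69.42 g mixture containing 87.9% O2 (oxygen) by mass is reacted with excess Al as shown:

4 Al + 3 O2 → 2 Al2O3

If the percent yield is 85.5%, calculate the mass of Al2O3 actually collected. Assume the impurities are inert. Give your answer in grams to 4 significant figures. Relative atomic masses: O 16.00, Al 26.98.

110.8 g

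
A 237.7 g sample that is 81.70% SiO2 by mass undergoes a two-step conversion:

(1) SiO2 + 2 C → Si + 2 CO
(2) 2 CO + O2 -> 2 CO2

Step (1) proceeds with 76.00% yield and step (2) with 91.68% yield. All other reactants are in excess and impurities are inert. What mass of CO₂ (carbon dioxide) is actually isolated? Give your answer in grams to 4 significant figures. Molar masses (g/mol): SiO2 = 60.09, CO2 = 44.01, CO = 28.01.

Pure SiO2 = 237.7 × 0.8170 = 194.20 g.
n(SiO2) = 194.20 / 60.09 = 3.2318 mol.
Step 1 (SiO2:CO = 1:2): theoretical n(CO) = 6.4637 mol; at 76.00% yield, n(CO) = 4.9124 mol.
Step 2 (CO:CO2 = 2:2): theoretical n(CO2) = 4.9124 mol, so theoretical mass = 4.9124 × 44.01 = 216.19 g.
At 91.68% yield, actual mass of CO2 = 216.19 × 0.9168 = 198.21 g.

198.2 g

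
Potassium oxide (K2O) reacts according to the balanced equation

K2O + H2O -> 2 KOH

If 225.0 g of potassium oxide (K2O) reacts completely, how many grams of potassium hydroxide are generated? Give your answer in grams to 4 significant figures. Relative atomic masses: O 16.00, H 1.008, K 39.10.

268.0 g

M(K2O) = 2(39.10) + 16.00 = 94.20 g/mol.
M(KOH) = 39.10 + 16.00 + 1.008 = 56.108 g/mol.
n(K2O) = 225.00 g / 94.20 g/mol = 2.3885 mol.
From the equation the K2O:KOH mole ratio is 1:2, so n(KOH) = 2.3885 × 2/1 = 4.7771 mol.
Mass of KOH = 4.7771 mol × 56.108 g/mol = 268.03 g.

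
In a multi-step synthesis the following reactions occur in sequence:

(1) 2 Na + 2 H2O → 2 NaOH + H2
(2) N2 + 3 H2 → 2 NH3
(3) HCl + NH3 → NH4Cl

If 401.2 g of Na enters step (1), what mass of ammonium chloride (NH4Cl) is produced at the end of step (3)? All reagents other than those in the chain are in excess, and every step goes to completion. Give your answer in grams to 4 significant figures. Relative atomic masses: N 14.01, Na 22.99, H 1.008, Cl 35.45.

M(Na) = 22.99 g/mol.
M(NH4Cl) = 14.01 + 4(1.008) + 35.45 = 53.492 g/mol.
n(Na) = 401.2 / 22.99 = 17.451 mol.
Reaction (1): Na→H2 ratio 2:1 ⇒ n(H2) = 8.7255 mol.
Reaction (2): H2→NH3 ratio 3:2 ⇒ n(NH3) = 5.8170 mol.
Reaction (3): NH3→NH4Cl ratio 1:1 ⇒ n(NH4Cl) = 5.8170 mol.
Mass of NH4Cl = 5.8170 × 53.492 = 311.16 g.

311.2 g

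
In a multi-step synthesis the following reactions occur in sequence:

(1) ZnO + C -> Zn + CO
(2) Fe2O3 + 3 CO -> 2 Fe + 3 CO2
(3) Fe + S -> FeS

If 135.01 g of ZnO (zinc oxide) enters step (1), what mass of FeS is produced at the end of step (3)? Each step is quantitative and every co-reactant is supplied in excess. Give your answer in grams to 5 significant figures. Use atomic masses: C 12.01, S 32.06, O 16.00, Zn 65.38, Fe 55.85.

97.229 g

M(ZnO) = 65.38 + 16.00 = 81.38 g/mol.
M(FeS) = 55.85 + 32.06 = 87.91 g/mol.
n(ZnO) = 135.01 / 81.38 = 1.65901 mol.
Reaction (1): ZnO→CO ratio 1:1 ⇒ n(CO) = 1.65901 mol.
Reaction (2): CO→Fe ratio 3:2 ⇒ n(Fe) = 1.10600 mol.
Reaction (3): Fe→FeS ratio 1:1 ⇒ n(FeS) = 1.10600 mol.
Mass of FeS = 1.10600 × 87.91 = 97.2289 g.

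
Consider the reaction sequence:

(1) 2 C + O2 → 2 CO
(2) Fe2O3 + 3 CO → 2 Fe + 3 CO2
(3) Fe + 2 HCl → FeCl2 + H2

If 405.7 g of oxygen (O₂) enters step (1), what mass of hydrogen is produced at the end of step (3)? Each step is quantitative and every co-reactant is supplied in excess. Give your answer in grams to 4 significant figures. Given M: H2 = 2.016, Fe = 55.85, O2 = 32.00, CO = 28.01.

34.08 g

n(O2) = 405.7 / 32.00 = 12.678 mol.
Reaction (1): O2→CO ratio 1:2 ⇒ n(CO) = 25.356 mol.
Reaction (2): CO→Fe ratio 3:2 ⇒ n(Fe) = 16.904 mol.
Reaction (3): Fe→H2 ratio 1:1 ⇒ n(H2) = 16.904 mol.
Mass of H2 = 16.904 × 2.016 = 34.079 g.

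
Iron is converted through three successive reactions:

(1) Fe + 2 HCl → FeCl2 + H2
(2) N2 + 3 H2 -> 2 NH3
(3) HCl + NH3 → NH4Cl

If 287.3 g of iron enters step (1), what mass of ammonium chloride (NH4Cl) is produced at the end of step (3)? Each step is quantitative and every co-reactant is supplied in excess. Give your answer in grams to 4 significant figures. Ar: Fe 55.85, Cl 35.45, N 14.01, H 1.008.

183.4 g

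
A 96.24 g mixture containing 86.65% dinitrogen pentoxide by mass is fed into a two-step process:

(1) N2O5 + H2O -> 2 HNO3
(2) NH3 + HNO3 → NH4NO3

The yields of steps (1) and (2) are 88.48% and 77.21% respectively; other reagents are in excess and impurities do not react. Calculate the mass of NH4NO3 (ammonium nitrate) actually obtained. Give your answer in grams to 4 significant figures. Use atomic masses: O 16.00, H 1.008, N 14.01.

Pure N2O5 = 96.24 × 0.8665 = 83.392 g.
M(N2O5) = 2(14.01) + 5(16.00) = 108.02 g/mol.
M(NH4NO3) = 2(14.01) + 4(1.008) + 3(16.00) = 80.052 g/mol.
n(N2O5) = 83.392 / 108.02 = 0.77200 mol.
Step 1 (N2O5:HNO3 = 1:2): theoretical n(HNO3) = 1.5440 mol; at 88.48% yield, n(HNO3) = 1.3661 mol.
Step 2 (HNO3:NH4NO3 = 1:1): theoretical n(NH4NO3) = 1.3661 mol, so theoretical mass = 1.3661 × 80.052 = 109.36 g.
At 77.21% yield, actual mass of NH4NO3 = 109.36 × 0.7721 = 84.439 g.

84.44 g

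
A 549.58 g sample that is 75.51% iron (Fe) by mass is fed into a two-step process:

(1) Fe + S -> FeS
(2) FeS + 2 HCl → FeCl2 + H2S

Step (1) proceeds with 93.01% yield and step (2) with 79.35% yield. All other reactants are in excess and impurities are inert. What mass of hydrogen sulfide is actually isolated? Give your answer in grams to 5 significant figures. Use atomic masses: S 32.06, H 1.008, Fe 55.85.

Pure Fe = 549.58 × 0.7551 = 414.988 g.
M(Fe) = 55.85 g/mol.
M(H2S) = 2(1.008) + 32.06 = 34.076 g/mol.
n(Fe) = 414.988 / 55.85 = 7.43040 mol.
Step 1 (Fe:FeS = 1:1): theoretical n(FeS) = 7.43040 mol; at 93.01% yield, n(FeS) = 6.91102 mol.
Step 2 (FeS:H2S = 1:1): theoretical n(H2S) = 6.91102 mol, so theoretical mass = 6.91102 × 34.076 = 235.500 g.
At 79.35% yield, actual mass of H2S = 235.500 × 0.7935 = 186.869 g.

186.87 g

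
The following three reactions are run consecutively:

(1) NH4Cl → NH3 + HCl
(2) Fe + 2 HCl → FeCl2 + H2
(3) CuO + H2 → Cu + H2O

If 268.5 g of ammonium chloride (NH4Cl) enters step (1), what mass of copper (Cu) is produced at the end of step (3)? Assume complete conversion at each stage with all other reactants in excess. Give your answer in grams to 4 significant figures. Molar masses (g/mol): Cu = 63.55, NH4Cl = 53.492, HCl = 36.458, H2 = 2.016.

n(NH4Cl) = 268.5 / 53.492 = 5.0194 mol.
Reaction (1): NH4Cl→HCl ratio 1:1 ⇒ n(HCl) = 5.0194 mol.
Reaction (2): HCl→H2 ratio 2:1 ⇒ n(H2) = 2.5097 mol.
Reaction (3): H2→Cu ratio 1:1 ⇒ n(Cu) = 2.5097 mol.
Mass of Cu = 2.5097 × 63.55 = 159.49 g.

159.5 g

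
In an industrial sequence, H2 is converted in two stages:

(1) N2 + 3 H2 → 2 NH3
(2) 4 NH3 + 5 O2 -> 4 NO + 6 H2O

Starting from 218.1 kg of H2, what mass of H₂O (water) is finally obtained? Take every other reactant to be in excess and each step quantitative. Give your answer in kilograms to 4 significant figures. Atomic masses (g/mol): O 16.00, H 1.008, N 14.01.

M(H2) = 2(1.008) = 2.016 g/mol.
M(H2O) = 2(1.008) + 16.00 = 18.016 g/mol.
218.1 kg = 218100 g.
n(H2) = 218100 / 2.016 = 108180 mol.
Step 1 gives a 3:2 ratio of H2 to NH3, so n(NH3) = 72123 mol.
In step 2 the NH3:H2O ratio is 4:6, so n(H2O) = 108180 mol.
Mass of H2O = 108180 × 18.016 = 1.9491 × 10^6 g = 1949 kg.

1949 kg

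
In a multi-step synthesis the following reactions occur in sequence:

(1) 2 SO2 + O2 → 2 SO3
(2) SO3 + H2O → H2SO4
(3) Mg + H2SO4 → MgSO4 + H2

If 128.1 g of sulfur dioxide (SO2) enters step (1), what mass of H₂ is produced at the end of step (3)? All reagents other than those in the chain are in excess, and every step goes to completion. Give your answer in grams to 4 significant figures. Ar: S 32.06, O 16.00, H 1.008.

M(SO2) = 32.06 + 2(16.00) = 64.06 g/mol.
M(H2) = 2(1.008) = 2.016 g/mol.
n(SO2) = 128.1 / 64.06 = 1.9997 mol.
Reaction (1): SO2→SO3 ratio 2:2 ⇒ n(SO3) = 1.9997 mol.
Reaction (2): SO3→H2SO4 ratio 1:1 ⇒ n(H2SO4) = 1.9997 mol.
Reaction (3): H2SO4→H2 ratio 1:1 ⇒ n(H2) = 1.9997 mol.
Mass of H2 = 1.9997 × 2.016 = 4.0314 g.

4.031 g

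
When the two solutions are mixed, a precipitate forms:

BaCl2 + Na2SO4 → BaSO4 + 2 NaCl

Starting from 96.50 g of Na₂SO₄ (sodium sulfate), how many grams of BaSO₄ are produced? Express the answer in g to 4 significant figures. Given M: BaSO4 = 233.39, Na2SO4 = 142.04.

158.6 g

n(Na2SO4) = 96.500 g / 142.04 g/mol = 0.67939 mol.
From the equation the Na2SO4:BaSO4 mole ratio is 1:1, so n(BaSO4) = 0.67939 × 1/1 = 0.67939 mol.
Mass of BaSO4 = 0.67939 mol × 233.39 g/mol = 158.56 g.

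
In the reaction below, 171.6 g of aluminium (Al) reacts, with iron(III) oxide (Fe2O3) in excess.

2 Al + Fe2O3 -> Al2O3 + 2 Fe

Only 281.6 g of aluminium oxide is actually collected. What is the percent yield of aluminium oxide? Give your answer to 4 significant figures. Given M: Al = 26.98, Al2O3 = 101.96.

n(Al) = 171.60 g / 26.98 g/mol = 6.3603 mol.
From the equation the Al:Al2O3 mole ratio is 2:1, so n(Al2O3) = 6.3603 × 1/2 = 3.1801 mol.
Mass of Al2O3 = 3.1801 mol × 101.96 g/mol = 324.25 g.
This is the theoretical yield. Percent yield = 281.6 g / 324.25 g × 100% = 86.848%.

86.85 %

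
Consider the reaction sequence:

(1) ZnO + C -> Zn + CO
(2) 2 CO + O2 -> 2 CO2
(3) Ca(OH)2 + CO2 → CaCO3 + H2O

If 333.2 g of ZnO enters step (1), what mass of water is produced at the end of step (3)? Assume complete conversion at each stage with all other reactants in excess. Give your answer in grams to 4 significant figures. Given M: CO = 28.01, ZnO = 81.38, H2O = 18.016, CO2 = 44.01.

n(ZnO) = 333.2 / 81.38 = 4.0944 mol.
Reaction (1): ZnO→CO ratio 1:1 ⇒ n(CO) = 4.0944 mol.
Reaction (2): CO→CO2 ratio 2:2 ⇒ n(CO2) = 4.0944 mol.
Reaction (3): CO2→H2O ratio 1:1 ⇒ n(H2O) = 4.0944 mol.
Mass of H2O = 4.0944 × 18.016 = 73.764 g.

73.76 g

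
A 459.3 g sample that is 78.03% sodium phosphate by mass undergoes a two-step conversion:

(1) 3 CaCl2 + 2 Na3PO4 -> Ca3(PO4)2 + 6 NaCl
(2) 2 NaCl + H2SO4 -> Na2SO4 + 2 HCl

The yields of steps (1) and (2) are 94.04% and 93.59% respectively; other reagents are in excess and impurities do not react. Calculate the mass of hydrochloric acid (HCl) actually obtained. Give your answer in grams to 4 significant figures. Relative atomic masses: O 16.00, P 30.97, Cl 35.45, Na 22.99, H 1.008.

210.4 g

Pure Na3PO4 = 459.3 × 0.7803 = 358.39 g.
M(Na3PO4) = 3(22.99) + 30.97 + 4(16.00) = 163.94 g/mol.
M(HCl) = 1.008 + 35.45 = 36.458 g/mol.
n(Na3PO4) = 358.39 / 163.94 = 2.1861 mol.
Step 1 (Na3PO4:NaCl = 2:6): theoretical n(NaCl) = 6.5583 mol; at 94.04% yield, n(NaCl) = 6.1675 mol.
Step 2 (NaCl:HCl = 2:2): theoretical n(HCl) = 6.1675 mol, so theoretical mass = 6.1675 × 36.458 = 224.85 g.
At 93.59% yield, actual mass of HCl = 224.85 × 0.9359 = 210.44 g.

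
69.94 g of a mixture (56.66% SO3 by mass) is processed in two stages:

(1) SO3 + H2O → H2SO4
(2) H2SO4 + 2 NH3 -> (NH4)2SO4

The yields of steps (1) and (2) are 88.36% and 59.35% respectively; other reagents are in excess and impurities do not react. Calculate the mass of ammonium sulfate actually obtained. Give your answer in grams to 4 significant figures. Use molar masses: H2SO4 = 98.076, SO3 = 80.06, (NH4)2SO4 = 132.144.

Pure SO3 = 69.94 × 0.5666 = 39.628 g.
n(SO3) = 39.628 / 80.06 = 0.49498 mol.
Step 1 (SO3:H2SO4 = 1:1): theoretical n(H2SO4) = 0.49498 mol; at 88.36% yield, n(H2SO4) = 0.43736 mol.
Step 2 (H2SO4:(NH4)2SO4 = 1:1): theoretical n((NH4)2SO4) = 0.43736 mol, so theoretical mass = 0.43736 × 132.144 = 57.795 g.
At 59.35% yield, actual mass of (NH4)2SO4 = 57.795 × 0.5935 = 34.301 g.

34.30 g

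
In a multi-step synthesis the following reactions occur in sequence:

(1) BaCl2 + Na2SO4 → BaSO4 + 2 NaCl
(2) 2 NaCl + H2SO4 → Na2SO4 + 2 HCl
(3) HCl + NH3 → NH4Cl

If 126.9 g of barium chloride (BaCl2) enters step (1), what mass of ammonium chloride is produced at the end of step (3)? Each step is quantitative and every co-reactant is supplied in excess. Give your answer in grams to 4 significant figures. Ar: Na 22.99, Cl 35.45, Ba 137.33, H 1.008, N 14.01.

65.20 g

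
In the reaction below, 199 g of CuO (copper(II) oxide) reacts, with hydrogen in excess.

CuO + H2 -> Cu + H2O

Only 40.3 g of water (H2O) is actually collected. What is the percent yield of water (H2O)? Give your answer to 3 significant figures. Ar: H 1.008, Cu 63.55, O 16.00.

M(CuO) = 63.55 + 16.00 = 79.55 g/mol.
M(H2O) = 2(1.008) + 16.00 = 18.016 g/mol.
n(CuO) = 199.0 g / 79.55 g/mol = 2.502 mol.
From the equation the CuO:H2O mole ratio is 1:1, so n(H2O) = 2.502 × 1/1 = 2.502 mol.
Mass of H2O = 2.502 mol × 18.016 g/mol = 45.07 g.
This is the theoretical yield. Percent yield = 40.3 g / 45.07 g × 100% = 89.42%.

89.4 %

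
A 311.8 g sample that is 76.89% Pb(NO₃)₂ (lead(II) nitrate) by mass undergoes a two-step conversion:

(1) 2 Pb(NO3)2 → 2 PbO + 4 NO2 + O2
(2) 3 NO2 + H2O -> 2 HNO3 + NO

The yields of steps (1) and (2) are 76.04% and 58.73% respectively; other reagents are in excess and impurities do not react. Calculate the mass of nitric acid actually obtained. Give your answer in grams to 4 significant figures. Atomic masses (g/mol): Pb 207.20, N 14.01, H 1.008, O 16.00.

27.16 g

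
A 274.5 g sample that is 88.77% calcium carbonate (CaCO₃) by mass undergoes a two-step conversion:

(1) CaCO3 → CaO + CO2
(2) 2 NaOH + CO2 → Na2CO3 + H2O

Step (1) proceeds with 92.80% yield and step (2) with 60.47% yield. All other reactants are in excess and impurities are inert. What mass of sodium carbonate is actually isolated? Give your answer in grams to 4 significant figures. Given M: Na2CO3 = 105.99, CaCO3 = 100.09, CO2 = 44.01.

144.8 g

Pure CaCO3 = 274.5 × 0.8877 = 243.67 g.
n(CaCO3) = 243.67 / 100.09 = 2.4345 mol.
Step 1 (CaCO3:CO2 = 1:1): theoretical n(CO2) = 2.4345 mol; at 92.80% yield, n(CO2) = 2.2593 mol.
Step 2 (CO2:Na2CO3 = 1:1): theoretical n(Na2CO3) = 2.2593 mol, so theoretical mass = 2.2593 × 105.99 = 239.46 g.
At 60.47% yield, actual mass of Na2CO3 = 239.46 × 0.6047 = 144.80 g.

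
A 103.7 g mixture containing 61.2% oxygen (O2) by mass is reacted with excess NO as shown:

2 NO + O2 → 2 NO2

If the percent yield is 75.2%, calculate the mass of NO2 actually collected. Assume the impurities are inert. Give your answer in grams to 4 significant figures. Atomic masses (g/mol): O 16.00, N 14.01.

Pure O2 available = 103.7 g × 0.612 = 63.464 g.
M(O2) = 2(16.00) = 32.00 g/mol.
M(NO2) = 14.01 + 2(16.00) = 46.01 g/mol.
n(O2) = 63.464 g / 32.00 g/mol = 1.9833 mol.
From the equation the O2:NO2 mole ratio is 1:2, so n(NO2) = 1.9833 × 2/1 = 3.9665 mol.
Mass of NO2 = 3.9665 mol × 46.01 g/mol = 182.50 g.
Actual mass collected = 182.50 g × 0.752 = 137.24 g.

137.2 g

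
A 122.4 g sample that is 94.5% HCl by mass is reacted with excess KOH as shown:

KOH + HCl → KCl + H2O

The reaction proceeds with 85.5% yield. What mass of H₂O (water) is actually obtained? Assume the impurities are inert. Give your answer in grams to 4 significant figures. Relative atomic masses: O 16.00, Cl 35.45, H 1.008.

Pure HCl available = 122.4 g × 0.945 = 115.67 g.
M(HCl) = 1.008 + 35.45 = 36.458 g/mol.
M(H2O) = 2(1.008) + 16.00 = 18.016 g/mol.
n(HCl) = 115.67 g / 36.458 g/mol = 3.1726 mol.
From the equation the HCl:H2O mole ratio is 1:1, so n(H2O) = 3.1726 × 1/1 = 3.1726 mol.
Mass of H2O = 3.1726 mol × 18.016 g/mol = 57.158 g.
Actual mass collected = 57.158 g × 0.855 = 48.870 g.

48.87 g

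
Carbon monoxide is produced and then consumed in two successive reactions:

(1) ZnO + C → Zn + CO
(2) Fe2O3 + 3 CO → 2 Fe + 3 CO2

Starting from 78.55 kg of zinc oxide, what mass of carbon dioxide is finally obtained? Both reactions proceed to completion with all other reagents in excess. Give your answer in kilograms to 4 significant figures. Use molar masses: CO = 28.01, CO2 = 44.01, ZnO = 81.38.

78.55 kg = 78550 g.
n(ZnO) = 78550 / 81.38 = 965.22 mol.
Step 1 gives a 1:1 ratio of ZnO to CO, so n(CO) = 965.22 mol.
In step 2 the CO:CO2 ratio is 3:3, so n(CO2) = 965.22 mol.
Mass of CO2 = 965.22 × 44.01 = 42480 g = 42.48 kg.

42.48 kg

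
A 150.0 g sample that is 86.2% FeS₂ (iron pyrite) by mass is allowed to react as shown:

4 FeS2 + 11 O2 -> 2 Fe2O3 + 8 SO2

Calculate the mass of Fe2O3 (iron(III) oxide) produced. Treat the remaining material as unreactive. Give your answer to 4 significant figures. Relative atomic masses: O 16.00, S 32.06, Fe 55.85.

86.06 g

Mass of pure FeS2 = 150.0 g × 0.862 = 129.30 g.
M(FeS2) = 55.85 + 2(32.06) = 119.97 g/mol.
M(Fe2O3) = 2(55.85) + 3(16.00) = 159.70 g/mol.
n(FeS2) = 129.30 g / 119.97 g/mol = 1.0778 mol.
From the equation the FeS2:Fe2O3 mole ratio is 4:2, so n(Fe2O3) = 1.0778 × 2/4 = 0.53888 mol.
Mass of Fe2O3 = 0.53888 mol × 159.70 g/mol = 86.060 g.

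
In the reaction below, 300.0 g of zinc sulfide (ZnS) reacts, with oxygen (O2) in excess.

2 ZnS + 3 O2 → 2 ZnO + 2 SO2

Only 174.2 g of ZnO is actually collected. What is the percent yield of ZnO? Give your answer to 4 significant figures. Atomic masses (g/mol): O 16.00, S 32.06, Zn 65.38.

M(ZnS) = 65.38 + 32.06 = 97.44 g/mol.
M(ZnO) = 65.38 + 16.00 = 81.38 g/mol.
n(ZnS) = 300.00 g / 97.44 g/mol = 3.0788 mol.
From the equation the ZnS:ZnO mole ratio is 2:2, so n(ZnO) = 3.0788 × 2/2 = 3.0788 mol.
Mass of ZnO = 3.0788 mol × 81.38 g/mol = 250.55 g.
This is the theoretical yield. Percent yield = 174.2 g / 250.55 g × 100% = 69.526%.

69.53 %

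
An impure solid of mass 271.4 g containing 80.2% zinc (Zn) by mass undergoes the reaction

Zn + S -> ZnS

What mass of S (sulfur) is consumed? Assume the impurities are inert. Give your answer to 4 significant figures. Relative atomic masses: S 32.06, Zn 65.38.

Mass of pure Zn = 271.4 g × 0.802 = 217.66 g.
M(Zn) = 65.38 g/mol.
M(S) = 32.06 g/mol.
n(Zn) = 217.66 g / 65.38 g/mol = 3.3292 mol.
From the equation the Zn:S mole ratio is 1:1, so n(S) = 3.3292 × 1/1 = 3.3292 mol.
Mass of S = 3.3292 mol × 32.06 g/mol = 106.73 g.

106.7 g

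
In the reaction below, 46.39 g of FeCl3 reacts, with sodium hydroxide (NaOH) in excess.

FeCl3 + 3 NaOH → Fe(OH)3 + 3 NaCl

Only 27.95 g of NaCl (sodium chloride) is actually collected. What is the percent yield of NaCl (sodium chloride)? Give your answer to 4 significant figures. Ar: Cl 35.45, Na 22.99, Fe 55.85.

55.74 %

M(FeCl3) = 55.85 + 3(35.45) = 162.20 g/mol.
M(NaCl) = 22.99 + 35.45 = 58.44 g/mol.
n(FeCl3) = 46.390 g / 162.20 g/mol = 0.28600 mol.
From the equation the FeCl3:NaCl mole ratio is 1:3, so n(NaCl) = 0.28600 × 3/1 = 0.85801 mol.
Mass of NaCl = 0.85801 mol × 58.44 g/mol = 50.142 g.
This is the theoretical yield. Percent yield = 27.95 g / 50.142 g × 100% = 55.741%.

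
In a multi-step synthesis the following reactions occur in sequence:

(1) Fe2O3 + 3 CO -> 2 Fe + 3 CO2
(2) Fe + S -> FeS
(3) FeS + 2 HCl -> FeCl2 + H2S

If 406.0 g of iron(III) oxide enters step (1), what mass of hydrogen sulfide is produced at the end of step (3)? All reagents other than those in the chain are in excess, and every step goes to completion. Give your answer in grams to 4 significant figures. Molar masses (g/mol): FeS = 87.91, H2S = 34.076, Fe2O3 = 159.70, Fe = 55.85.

173.3 g

n(Fe2O3) = 406.0 / 159.70 = 2.5423 mol.
Reaction (1): Fe2O3→Fe ratio 1:2 ⇒ n(Fe) = 5.0845 mol.
Reaction (2): Fe→FeS ratio 1:1 ⇒ n(FeS) = 5.0845 mol.
Reaction (3): FeS→H2S ratio 1:1 ⇒ n(H2S) = 5.0845 mol.
Mass of H2S = 5.0845 × 34.076 = 173.26 g.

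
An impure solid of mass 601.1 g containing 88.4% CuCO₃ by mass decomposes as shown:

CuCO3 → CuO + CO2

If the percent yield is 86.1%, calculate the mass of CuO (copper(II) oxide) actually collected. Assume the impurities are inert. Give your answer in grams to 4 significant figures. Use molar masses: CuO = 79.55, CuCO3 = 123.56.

294.6 g

Pure CuCO3 available = 601.1 g × 0.884 = 531.37 g.
n(CuCO3) = 531.37 g / 123.56 g/mol = 4.3005 mol.
From the equation the CuCO3:CuO mole ratio is 1:1, so n(CuO) = 4.3005 × 1/1 = 4.3005 mol.
Mass of CuO = 4.3005 mol × 79.55 g/mol = 342.11 g.
Actual mass collected = 342.11 g × 0.861 = 294.55 g.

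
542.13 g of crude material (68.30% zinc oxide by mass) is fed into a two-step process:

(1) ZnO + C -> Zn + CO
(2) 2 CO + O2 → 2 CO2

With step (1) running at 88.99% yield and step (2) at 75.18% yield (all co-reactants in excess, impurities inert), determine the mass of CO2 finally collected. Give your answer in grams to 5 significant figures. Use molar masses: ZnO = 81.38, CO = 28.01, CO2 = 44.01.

133.97 g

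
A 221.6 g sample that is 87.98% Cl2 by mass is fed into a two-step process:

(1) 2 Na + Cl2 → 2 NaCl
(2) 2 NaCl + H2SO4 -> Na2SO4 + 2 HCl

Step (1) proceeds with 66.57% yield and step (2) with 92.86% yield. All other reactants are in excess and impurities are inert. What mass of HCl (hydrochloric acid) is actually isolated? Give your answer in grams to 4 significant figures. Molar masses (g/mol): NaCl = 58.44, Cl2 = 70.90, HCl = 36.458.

Pure Cl2 = 221.6 × 0.8798 = 194.96 g.
n(Cl2) = 194.96 / 70.90 = 2.7498 mol.
Step 1 (Cl2:NaCl = 1:2): theoretical n(NaCl) = 5.4997 mol; at 66.57% yield, n(NaCl) = 3.6611 mol.
Step 2 (NaCl:HCl = 2:2): theoretical n(HCl) = 3.6611 mol, so theoretical mass = 3.6611 × 36.458 = 133.48 g.
At 92.86% yield, actual mass of HCl = 133.48 × 0.9286 = 123.95 g.

123.9 g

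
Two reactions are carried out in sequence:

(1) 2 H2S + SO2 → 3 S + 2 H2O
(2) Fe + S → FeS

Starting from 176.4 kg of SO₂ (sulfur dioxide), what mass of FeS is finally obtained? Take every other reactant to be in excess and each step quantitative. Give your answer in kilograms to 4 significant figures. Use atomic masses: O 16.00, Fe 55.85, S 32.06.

726.2 kg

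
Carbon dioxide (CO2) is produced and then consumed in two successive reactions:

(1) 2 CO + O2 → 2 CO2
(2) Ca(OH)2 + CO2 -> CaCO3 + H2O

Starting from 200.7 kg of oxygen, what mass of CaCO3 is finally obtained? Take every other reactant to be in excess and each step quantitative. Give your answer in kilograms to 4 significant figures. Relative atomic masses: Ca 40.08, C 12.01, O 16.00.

1256 kg

M(O2) = 2(16.00) = 32.00 g/mol.
M(CaCO3) = 40.08 + 12.01 + 3(16.00) = 100.09 g/mol.
200.7 kg = 200700 g.
n(O2) = 200700 / 32.00 = 6271.9 mol.
Step 1 gives a 1:2 ratio of O2 to CO2, so n(CO2) = 12544 mol.
In step 2 the CO2:CaCO3 ratio is 1:1, so n(CaCO3) = 12544 mol.
Mass of CaCO3 = 12544 × 100.09 = 1.2555 × 10^6 g = 1256 kg.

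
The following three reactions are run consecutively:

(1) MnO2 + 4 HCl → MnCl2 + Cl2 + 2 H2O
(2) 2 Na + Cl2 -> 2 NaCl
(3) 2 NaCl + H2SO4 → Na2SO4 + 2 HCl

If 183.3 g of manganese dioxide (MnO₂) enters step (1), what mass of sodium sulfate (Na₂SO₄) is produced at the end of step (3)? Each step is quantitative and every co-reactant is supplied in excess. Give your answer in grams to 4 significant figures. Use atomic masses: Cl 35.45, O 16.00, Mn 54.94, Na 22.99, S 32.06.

M(MnO2) = 54.94 + 2(16.00) = 86.94 g/mol.
M(Na2SO4) = 2(22.99) + 32.06 + 4(16.00) = 142.04 g/mol.
n(MnO2) = 183.3 / 86.94 = 2.1084 mol.
Reaction (1): MnO2→Cl2 ratio 1:1 ⇒ n(Cl2) = 2.1084 mol.
Reaction (2): Cl2→NaCl ratio 1:2 ⇒ n(NaCl) = 4.2167 mol.
Reaction (3): NaCl→Na2SO4 ratio 2:1 ⇒ n(Na2SO4) = 2.1084 mol.
Mass of Na2SO4 = 2.1084 × 142.04 = 299.47 g.

299.5 g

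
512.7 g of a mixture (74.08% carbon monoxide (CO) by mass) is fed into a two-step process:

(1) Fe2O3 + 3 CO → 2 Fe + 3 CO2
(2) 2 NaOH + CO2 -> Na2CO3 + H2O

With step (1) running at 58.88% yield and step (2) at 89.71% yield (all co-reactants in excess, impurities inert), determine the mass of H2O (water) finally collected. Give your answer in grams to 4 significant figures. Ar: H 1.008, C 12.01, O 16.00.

Pure CO = 512.7 × 0.7408 = 379.81 g.
M(CO) = 12.01 + 16.00 = 28.01 g/mol.
M(H2O) = 2(1.008) + 16.00 = 18.016 g/mol.
n(CO) = 379.81 / 28.01 = 13.560 mol.
Step 1 (CO:CO2 = 3:3): theoretical n(CO2) = 13.560 mol; at 58.88% yield, n(CO2) = 7.9840 mol.
Step 2 (CO2:H2O = 1:1): theoretical n(H2O) = 7.9840 mol, so theoretical mass = 7.9840 × 18.016 = 143.84 g.
At 89.71% yield, actual mass of H2O = 143.84 × 0.8971 = 129.04 g.

129.0 g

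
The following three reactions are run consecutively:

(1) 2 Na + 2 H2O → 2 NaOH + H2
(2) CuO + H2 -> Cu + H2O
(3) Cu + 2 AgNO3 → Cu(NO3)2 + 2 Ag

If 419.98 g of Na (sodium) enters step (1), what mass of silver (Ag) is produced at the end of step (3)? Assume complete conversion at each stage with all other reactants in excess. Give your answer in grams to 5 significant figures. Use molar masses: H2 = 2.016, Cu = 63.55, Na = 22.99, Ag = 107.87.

n(Na) = 419.98 / 22.99 = 18.2679 mol.
Reaction (1): Na→H2 ratio 2:1 ⇒ n(H2) = 9.13397 mol.
Reaction (2): H2→Cu ratio 1:1 ⇒ n(Cu) = 9.13397 mol.
Reaction (3): Cu→Ag ratio 1:2 ⇒ n(Ag) = 18.2679 mol.
Mass of Ag = 18.2679 × 107.87 = 1970.56 g.

1970.6 g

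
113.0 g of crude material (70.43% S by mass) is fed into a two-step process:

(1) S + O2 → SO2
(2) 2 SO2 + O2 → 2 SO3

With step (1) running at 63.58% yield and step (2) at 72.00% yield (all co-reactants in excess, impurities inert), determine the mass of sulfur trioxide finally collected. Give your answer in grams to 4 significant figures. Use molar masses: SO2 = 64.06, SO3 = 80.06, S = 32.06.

90.98 g

Pure S = 113.0 × 0.7043 = 79.586 g.
n(S) = 79.586 / 32.06 = 2.4824 mol.
Step 1 (S:SO2 = 1:1): theoretical n(SO2) = 2.4824 mol; at 63.58% yield, n(SO2) = 1.5783 mol.
Step 2 (SO2:SO3 = 2:2): theoretical n(SO3) = 1.5783 mol, so theoretical mass = 1.5783 × 80.06 = 126.36 g.
At 72.00% yield, actual mass of SO3 = 126.36 × 0.7200 = 90.979 g.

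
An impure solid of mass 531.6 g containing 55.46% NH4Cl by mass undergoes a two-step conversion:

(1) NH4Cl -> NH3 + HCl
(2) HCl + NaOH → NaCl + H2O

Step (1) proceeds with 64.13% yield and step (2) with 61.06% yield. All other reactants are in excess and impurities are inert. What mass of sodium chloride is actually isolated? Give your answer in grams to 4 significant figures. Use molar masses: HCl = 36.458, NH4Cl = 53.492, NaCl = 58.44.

Pure NH4Cl = 531.6 × 0.5546 = 294.83 g.
n(NH4Cl) = 294.83 / 53.492 = 5.5116 mol.
Step 1 (NH4Cl:HCl = 1:1): theoretical n(HCl) = 5.5116 mol; at 64.13% yield, n(HCl) = 3.5346 mol.
Step 2 (HCl:NaCl = 1:1): theoretical n(NaCl) = 3.5346 mol, so theoretical mass = 3.5346 × 58.44 = 206.56 g.
At 61.06% yield, actual mass of NaCl = 206.56 × 0.6106 = 126.13 g.

126.1 g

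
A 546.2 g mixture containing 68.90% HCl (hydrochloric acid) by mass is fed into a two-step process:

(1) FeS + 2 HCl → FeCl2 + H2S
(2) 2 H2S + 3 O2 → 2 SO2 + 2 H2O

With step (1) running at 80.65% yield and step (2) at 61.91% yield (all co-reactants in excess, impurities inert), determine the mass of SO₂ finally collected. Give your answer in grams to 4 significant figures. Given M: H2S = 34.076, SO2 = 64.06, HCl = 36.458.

Pure HCl = 546.2 × 0.6890 = 376.33 g.
n(HCl) = 376.33 / 36.458 = 10.322 mol.
Step 1 (HCl:H2S = 2:1): theoretical n(H2S) = 5.1612 mol; at 80.65% yield, n(H2S) = 4.1625 mol.
Step 2 (H2S:SO2 = 2:2): theoretical n(SO2) = 4.1625 mol, so theoretical mass = 4.1625 × 64.06 = 266.65 g.
At 61.91% yield, actual mass of SO2 = 266.65 × 0.6191 = 165.08 g.

165.1 g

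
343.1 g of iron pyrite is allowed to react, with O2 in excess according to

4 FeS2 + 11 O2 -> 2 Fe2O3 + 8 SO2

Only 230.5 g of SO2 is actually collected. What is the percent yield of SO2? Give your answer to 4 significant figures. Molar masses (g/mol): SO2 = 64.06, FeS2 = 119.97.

62.91 %

n(FeS2) = 343.10 g / 119.97 g/mol = 2.8599 mol.
From the equation the FeS2:SO2 mole ratio is 4:8, so n(SO2) = 2.8599 × 8/4 = 5.7198 mol.
Mass of SO2 = 5.7198 mol × 64.06 g/mol = 366.41 g.
This is the theoretical yield. Percent yield = 230.5 g / 366.41 g × 100% = 62.908%.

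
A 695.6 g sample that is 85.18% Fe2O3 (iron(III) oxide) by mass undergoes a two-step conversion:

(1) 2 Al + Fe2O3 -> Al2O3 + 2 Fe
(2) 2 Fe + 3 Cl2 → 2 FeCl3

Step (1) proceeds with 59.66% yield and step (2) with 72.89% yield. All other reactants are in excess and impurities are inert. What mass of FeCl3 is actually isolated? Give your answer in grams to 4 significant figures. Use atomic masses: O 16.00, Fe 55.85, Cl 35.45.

Pure Fe2O3 = 695.6 × 0.8518 = 592.51 g.
M(Fe2O3) = 2(55.85) + 3(16.00) = 159.70 g/mol.
M(FeCl3) = 55.85 + 3(35.45) = 162.20 g/mol.
n(Fe2O3) = 592.51 / 159.70 = 3.7102 mol.
Step 1 (Fe2O3:Fe = 1:2): theoretical n(Fe) = 7.4203 mol; at 59.66% yield, n(Fe) = 4.4270 mol.
Step 2 (Fe:FeCl3 = 2:2): theoretical n(FeCl3) = 4.4270 mol, so theoretical mass = 4.4270 × 162.20 = 718.05 g.
At 72.89% yield, actual mass of FeCl3 = 718.05 × 0.7289 = 523.39 g.

523.4 g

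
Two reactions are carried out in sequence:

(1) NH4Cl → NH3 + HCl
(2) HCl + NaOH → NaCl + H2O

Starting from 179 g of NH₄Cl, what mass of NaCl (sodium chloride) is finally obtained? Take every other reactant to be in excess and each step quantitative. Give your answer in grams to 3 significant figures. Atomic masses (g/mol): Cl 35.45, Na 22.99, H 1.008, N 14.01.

M(NH4Cl) = 14.01 + 4(1.008) + 35.45 = 53.492 g/mol.
M(NaCl) = 22.99 + 35.45 = 58.44 g/mol.
n(NH4Cl) = 179.0 / 53.492 = 3.346 mol.
Step 1 gives a 1:1 ratio of NH4Cl to HCl, so n(HCl) = 3.346 mol.
In step 2 the HCl:NaCl ratio is 1:1, so n(NaCl) = 3.346 mol.
Mass of NaCl = 3.346 × 58.44 = 195.6 g.

196 g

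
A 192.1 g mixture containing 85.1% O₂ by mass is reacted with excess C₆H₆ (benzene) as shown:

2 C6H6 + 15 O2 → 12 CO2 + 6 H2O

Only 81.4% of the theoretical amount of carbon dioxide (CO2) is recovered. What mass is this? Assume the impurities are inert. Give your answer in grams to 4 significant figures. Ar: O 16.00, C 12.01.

146.4 g

Pure O2 available = 192.1 g × 0.851 = 163.48 g.
M(O2) = 2(16.00) = 32.00 g/mol.
M(CO2) = 12.01 + 2(16.00) = 44.01 g/mol.
n(O2) = 163.48 g / 32.00 g/mol = 5.1087 mol.
From the equation the O2:CO2 mole ratio is 15:12, so n(CO2) = 5.1087 × 12/15 = 4.0869 mol.
Mass of CO2 = 4.0869 mol × 44.01 g/mol = 179.87 g.
Actual mass collected = 179.87 g × 0.814 = 146.41 g.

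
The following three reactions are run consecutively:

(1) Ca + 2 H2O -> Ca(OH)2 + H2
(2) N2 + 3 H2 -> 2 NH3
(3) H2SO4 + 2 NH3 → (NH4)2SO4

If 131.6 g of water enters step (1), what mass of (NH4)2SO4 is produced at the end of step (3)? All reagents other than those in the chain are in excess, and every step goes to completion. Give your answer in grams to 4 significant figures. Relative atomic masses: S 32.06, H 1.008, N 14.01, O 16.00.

160.9 g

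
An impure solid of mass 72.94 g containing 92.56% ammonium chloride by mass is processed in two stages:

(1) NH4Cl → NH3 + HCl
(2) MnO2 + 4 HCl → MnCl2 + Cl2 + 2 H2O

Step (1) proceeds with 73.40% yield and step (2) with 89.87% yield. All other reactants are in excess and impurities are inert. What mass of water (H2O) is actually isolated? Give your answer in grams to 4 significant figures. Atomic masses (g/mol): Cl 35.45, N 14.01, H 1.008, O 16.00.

7.500 g

Pure NH4Cl = 72.94 × 0.9256 = 67.513 g.
M(NH4Cl) = 14.01 + 4(1.008) + 35.45 = 53.492 g/mol.
M(H2O) = 2(1.008) + 16.00 = 18.016 g/mol.
n(NH4Cl) = 67.513 / 53.492 = 1.2621 mol.
Step 1 (NH4Cl:HCl = 1:1): theoretical n(HCl) = 1.2621 mol; at 73.40% yield, n(HCl) = 0.92640 mol.
Step 2 (HCl:H2O = 4:2): theoretical n(H2O) = 0.46320 mol, so theoretical mass = 0.46320 × 18.016 = 8.3450 g.
At 89.87% yield, actual mass of H2O = 8.3450 × 0.8987 = 7.4996 g.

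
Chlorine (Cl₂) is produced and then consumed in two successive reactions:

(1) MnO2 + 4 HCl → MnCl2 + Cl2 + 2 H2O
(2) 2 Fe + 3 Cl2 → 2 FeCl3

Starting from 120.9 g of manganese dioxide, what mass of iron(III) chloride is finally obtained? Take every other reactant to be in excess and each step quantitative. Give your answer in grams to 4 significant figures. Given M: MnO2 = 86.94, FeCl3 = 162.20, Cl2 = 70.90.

150.4 g

n(MnO2) = 120.90 / 86.94 = 1.3906 mol.
Step 1 gives a 1:1 ratio of MnO2 to Cl2, so n(Cl2) = 1.3906 mol.
In step 2 the Cl2:FeCl3 ratio is 3:2, so n(FeCl3) = 0.92708 mol.
Mass of FeCl3 = 0.92708 × 162.20 = 150.37 g.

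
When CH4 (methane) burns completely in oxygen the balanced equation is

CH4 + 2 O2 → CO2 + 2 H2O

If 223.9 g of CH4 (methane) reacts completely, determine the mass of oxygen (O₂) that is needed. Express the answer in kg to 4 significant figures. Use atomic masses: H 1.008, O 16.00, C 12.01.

M(CH4) = 12.01 + 4(1.008) = 16.042 g/mol.
M(O2) = 2(16.00) = 32.00 g/mol.
n(CH4) = 223.90 g / 16.042 g/mol = 13.957 mol.
From the equation the CH4:O2 mole ratio is 1:2, so n(O2) = 13.957 × 2/1 = 27.914 mol.
Mass of O2 = 27.914 mol × 32.00 g/mol = 893.26 g.
Converting to kg: 893.26 g = 0.8933 kg.

0.8933 kg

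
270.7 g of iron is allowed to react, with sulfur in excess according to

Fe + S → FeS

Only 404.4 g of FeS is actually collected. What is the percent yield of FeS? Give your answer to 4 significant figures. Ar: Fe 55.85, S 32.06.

94.91 %

M(Fe) = 55.85 g/mol.
M(FeS) = 55.85 + 32.06 = 87.91 g/mol.
n(Fe) = 270.70 g / 55.85 g/mol = 4.8469 mol.
From the equation the Fe:FeS mole ratio is 1:1, so n(FeS) = 4.8469 × 1/1 = 4.8469 mol.
Mass of FeS = 4.8469 mol × 87.91 g/mol = 426.09 g.
This is the theoretical yield. Percent yield = 404.4 g / 426.09 g × 100% = 94.909%.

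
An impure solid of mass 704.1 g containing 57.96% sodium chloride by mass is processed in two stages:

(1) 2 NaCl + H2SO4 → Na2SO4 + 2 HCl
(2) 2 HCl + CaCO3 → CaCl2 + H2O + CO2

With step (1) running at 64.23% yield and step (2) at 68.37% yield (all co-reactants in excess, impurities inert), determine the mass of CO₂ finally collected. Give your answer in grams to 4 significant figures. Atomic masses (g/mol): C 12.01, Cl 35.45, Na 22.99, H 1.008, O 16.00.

Pure NaCl = 704.1 × 0.5796 = 408.10 g.
M(NaCl) = 22.99 + 35.45 = 58.44 g/mol.
M(CO2) = 12.01 + 2(16.00) = 44.01 g/mol.
n(NaCl) = 408.10 / 58.44 = 6.9832 mol.
Step 1 (NaCl:HCl = 2:2): theoretical n(HCl) = 6.9832 mol; at 64.23% yield, n(HCl) = 4.4853 mol.
Step 2 (HCl:CO2 = 2:1): theoretical n(CO2) = 2.2426 mol, so theoretical mass = 2.2426 × 44.01 = 98.699 g.
At 68.37% yield, actual mass of CO2 = 98.699 × 0.6837 = 67.480 g.

67.48 g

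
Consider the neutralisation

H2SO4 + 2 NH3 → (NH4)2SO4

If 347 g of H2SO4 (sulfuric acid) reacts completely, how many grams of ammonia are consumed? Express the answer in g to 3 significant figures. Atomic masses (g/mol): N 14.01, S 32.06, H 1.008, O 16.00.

M(H2SO4) = 2(1.008) + 32.06 + 4(16.00) = 98.076 g/mol.
M(NH3) = 14.01 + 3(1.008) = 17.034 g/mol.
n(H2SO4) = 347.0 g / 98.076 g/mol = 3.538 mol.
From the equation the H2SO4:NH3 mole ratio is 1:2, so n(NH3) = 3.538 × 2/1 = 7.076 mol.
Mass of NH3 = 7.076 mol × 17.034 g/mol = 120.5 g.

121 g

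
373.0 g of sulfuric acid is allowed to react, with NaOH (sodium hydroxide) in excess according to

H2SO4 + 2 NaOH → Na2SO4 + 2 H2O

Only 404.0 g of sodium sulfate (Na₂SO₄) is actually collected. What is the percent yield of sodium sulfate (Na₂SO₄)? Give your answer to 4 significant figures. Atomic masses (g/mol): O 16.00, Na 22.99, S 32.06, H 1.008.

M(H2SO4) = 2(1.008) + 32.06 + 4(16.00) = 98.076 g/mol.
M(Na2SO4) = 2(22.99) + 32.06 + 4(16.00) = 142.04 g/mol.
n(H2SO4) = 373.00 g / 98.076 g/mol = 3.8032 mol.
From the equation the H2SO4:Na2SO4 mole ratio is 1:1, so n(Na2SO4) = 3.8032 × 1/1 = 3.8032 mol.
Mass of Na2SO4 = 3.8032 mol × 142.04 g/mol = 540.20 g.
This is the theoretical yield. Percent yield = 404.0 g / 540.20 g × 100% = 74.787%.

74.79 %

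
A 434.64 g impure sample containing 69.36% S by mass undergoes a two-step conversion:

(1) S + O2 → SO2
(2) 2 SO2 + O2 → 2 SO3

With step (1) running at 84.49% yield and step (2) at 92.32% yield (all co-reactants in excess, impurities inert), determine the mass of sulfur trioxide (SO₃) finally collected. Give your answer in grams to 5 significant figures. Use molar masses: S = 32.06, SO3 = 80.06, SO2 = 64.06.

587.21 g

Pure S = 434.64 × 0.6936 = 301.466 g.
n(S) = 301.466 / 32.06 = 9.40319 mol.
Step 1 (S:SO2 = 1:1): theoretical n(SO2) = 9.40319 mol; at 84.49% yield, n(SO2) = 7.94476 mol.
Step 2 (SO2:SO3 = 2:2): theoretical n(SO3) = 7.94476 mol, so theoretical mass = 7.94476 × 80.06 = 636.057 g.
At 92.32% yield, actual mass of SO3 = 636.057 × 0.9232 = 587.208 g.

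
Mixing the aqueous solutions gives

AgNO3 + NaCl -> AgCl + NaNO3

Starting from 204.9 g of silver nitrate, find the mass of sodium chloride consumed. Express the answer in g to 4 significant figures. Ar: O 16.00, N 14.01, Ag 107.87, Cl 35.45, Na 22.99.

M(AgNO3) = 107.87 + 14.01 + 3(16.00) = 169.88 g/mol.
M(NaCl) = 22.99 + 35.45 = 58.44 g/mol.
n(AgNO3) = 204.90 g / 169.88 g/mol = 1.2061 mol.
From the equation the AgNO3:NaCl mole ratio is 1:1, so n(NaCl) = 1.2061 × 1/1 = 1.2061 mol.
Mass of NaCl = 1.2061 mol × 58.44 g/mol = 70.487 g.

70.49 g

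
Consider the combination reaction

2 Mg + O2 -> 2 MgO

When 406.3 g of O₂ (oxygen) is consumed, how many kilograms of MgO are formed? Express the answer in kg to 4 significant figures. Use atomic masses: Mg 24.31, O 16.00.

M(O2) = 2(16.00) = 32.00 g/mol.
M(MgO) = 24.31 + 16.00 = 40.31 g/mol.
n(O2) = 406.30 g / 32.00 g/mol = 12.697 mol.
From the equation the O2:MgO mole ratio is 1:2, so n(MgO) = 12.697 × 2/1 = 25.394 mol.
Mass of MgO = 25.394 mol × 40.31 g/mol = 1023.6 g.
Converting to kg: 1023.6 g = 1.024 kg.

1.024 kg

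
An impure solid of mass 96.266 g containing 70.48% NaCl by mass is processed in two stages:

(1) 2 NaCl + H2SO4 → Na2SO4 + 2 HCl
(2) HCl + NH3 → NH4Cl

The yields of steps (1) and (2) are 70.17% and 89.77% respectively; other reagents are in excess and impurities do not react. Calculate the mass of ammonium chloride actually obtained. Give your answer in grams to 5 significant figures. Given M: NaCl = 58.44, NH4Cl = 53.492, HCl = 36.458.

Pure NaCl = 96.266 × 0.7048 = 67.8483 g.
n(NaCl) = 67.8483 / 58.44 = 1.16099 mol.
Step 1 (NaCl:HCl = 2:2): theoretical n(HCl) = 1.16099 mol; at 70.17% yield, n(HCl) = 0.814667 mol.
Step 2 (HCl:NH4Cl = 1:1): theoretical n(NH4Cl) = 0.814667 mol, so theoretical mass = 0.814667 × 53.492 = 43.5782 g.
At 89.77% yield, actual mass of NH4Cl = 43.5782 × 0.8977 = 39.1201 g.

39.120 g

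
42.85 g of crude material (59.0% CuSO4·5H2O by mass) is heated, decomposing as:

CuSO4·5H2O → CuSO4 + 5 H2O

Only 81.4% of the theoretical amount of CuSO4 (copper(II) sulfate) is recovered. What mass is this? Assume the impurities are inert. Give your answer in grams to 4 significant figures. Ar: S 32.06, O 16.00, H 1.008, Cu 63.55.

Pure CuSO4·5H2O available = 42.85 g × 0.590 = 25.282 g.
M(CuSO4·5H2O) = 63.55 + 32.06 + 9(16.00) + 10(1.008) = 249.69 g/mol.
M(CuSO4) = 63.55 + 32.06 + 4(16.00) = 159.61 g/mol.
n(CuSO4·5H2O) = 25.282 g / 249.69 g/mol = 0.10125 mol.
From the equation the CuSO4·5H2O:CuSO4 mole ratio is 1:1, so n(CuSO4) = 0.10125 × 1/1 = 0.10125 mol.
Mass of CuSO4 = 0.10125 mol × 159.61 g/mol = 16.161 g.
Actual mass collected = 16.161 g × 0.814 = 13.155 g.

13.15 g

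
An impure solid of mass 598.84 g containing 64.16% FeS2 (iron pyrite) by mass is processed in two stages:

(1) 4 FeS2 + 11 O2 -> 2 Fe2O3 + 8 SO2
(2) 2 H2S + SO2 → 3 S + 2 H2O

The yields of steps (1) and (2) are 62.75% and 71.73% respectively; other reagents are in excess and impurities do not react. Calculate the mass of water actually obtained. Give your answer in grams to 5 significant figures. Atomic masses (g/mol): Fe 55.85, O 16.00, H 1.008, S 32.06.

103.88 g

Pure FeS2 = 598.84 × 0.6416 = 384.216 g.
M(FeS2) = 55.85 + 2(32.06) = 119.97 g/mol.
M(H2O) = 2(1.008) + 16.00 = 18.016 g/mol.
n(FeS2) = 384.216 / 119.97 = 3.20260 mol.
Step 1 (FeS2:SO2 = 4:8): theoretical n(SO2) = 6.40520 mol; at 62.75% yield, n(SO2) = 4.01926 mol.
Step 2 (SO2:H2O = 1:2): theoretical n(H2O) = 8.03852 mol, so theoretical mass = 8.03852 × 18.016 = 144.822 g.
At 71.73% yield, actual mass of H2O = 144.822 × 0.7173 = 103.881 g.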